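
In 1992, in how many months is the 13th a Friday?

2

Check the 13th of each month of 1992: Jan 13: Mon, Feb 13: Thu, Mar 13: Fri, Apr 13: Mon, May 13: Wed, Jun 13: Sat, Jul 13: Mon, Aug 13: Thu, Sep 13: Sun, Oct 13: Tue, Nov 13: Fri, Dec 13: Sun.
Friday occurs in March, November — 2 months.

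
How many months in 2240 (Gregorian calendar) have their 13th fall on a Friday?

2

Check the 13th of each month of 2240: Jan 13: Mon, Feb 13: Thu, Mar 13: Fri, Apr 13: Mon, May 13: Wed, Jun 13: Sat, Jul 13: Mon, Aug 13: Thu, Sep 13: Sun, Oct 13: Tue, Nov 13: Fri, Dec 13: Sun.
Friday occurs in March, November — 2 months.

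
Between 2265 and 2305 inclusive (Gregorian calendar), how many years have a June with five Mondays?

June has 30 days; it has five Mondays when Monday falls among the first (month-length − 28) days — i.e. when June 1 is one of Monday/Sunday.
June 1 by year: 2265:Thu 2266:Fri 2267:Sat 2268:Mon✓ 2269:Tue 2270:Wed 2271:Thu 2272:Sat 2273:Sun✓ 2274:Mon✓ 2275:Tue 2276:Thu 2277:Fri 2278:Sat 2279:Sun✓ …(11 more)… 2291:Mon✓ 2292:Wed 2293:Thu 2294:Fri 2295:Sat 2296:Mon✓ 2297:Tue 2298:Wed 2299:Thu 2300:Fri 2301:Sat 2302:Sun✓ 2303:Mon✓ 2304:Wed 2305:Thu
Years with five Mondays: 2268, 2273, 2274, 2279, 2284, 2285, 2290, 2291, 2296, 2302, 2303 → 11.

11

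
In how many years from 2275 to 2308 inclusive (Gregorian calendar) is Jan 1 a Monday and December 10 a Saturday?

0

Check each year's weekday for Jan 1 and December 10:
  2275: Fri/Fri  2276: Sat/Sun  2277: Mon/Mon  2278: Tue/Tue  2279: Wed/Wed  2280: Thu/Fri  2281: Sat/Sat  2282: Sun/Sun  2283: Mon/Mon  2284: Tue/Wed  2285: Thu/Thu  2286: Fri/Fri  2287: Sat/Sat  2288: Sun/Mon  …(6 more)…  2295: Tue/Tue  2296: Wed/Thu  2297: Fri/Fri  2298: Sat/Sat  2299: Sun/Sun  2300: Mon/Mon  2301: Tue/Tue  2302: Wed/Wed  2303: Thu/Thu  2304: Fri/Sat  2305: Sun/Sun  2306: Mon/Mon  2307: Tue/Tue  2308: Wed/Thu
Both conditions hold in: no year — 0.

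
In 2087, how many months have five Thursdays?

A month of length L has five Thursdays iff its first Thursday is on day ≤ L−28 (so day 1–3 in a 31-day month, 1–2 in a 30-day month, day 1 in a leap February).
Checking each month of 2087: Jan starts Wed (31d) ✓; Feb starts Sat (28d); Mar starts Sat (31d); Apr starts Tue (30d); May starts Thu (31d) ✓; Jun starts Sun (30d); Jul starts Tue (31d) ✓; Aug starts Fri (31d); Sep starts Mon (30d); Oct starts Wed (31d) ✓; Nov starts Sat (30d); Dec starts Mon (31d).
Five-Thursday months: January, May, July, October → 4.

4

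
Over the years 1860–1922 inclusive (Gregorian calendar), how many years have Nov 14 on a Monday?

9

Track Nov 14's weekday year by year (advancing +1, or +2 across a Feb 29):
  1860: Wed  1861: Thu (+1)  1862: Fri (+1)  1863: Sat (+1)  1864: Mon (+2) ✓
  1865: Tue (+1)  1866: Wed (+1)  1867: Thu (+1)  1868: Sat (+2)  1869: Sun (+1)
  1870: Mon (+1) ✓  1871: Tue (+1)  1872: Thu (+2)  1873: Fri (+1)  … (35 more years) …
  1909: Sun (+1)  1910: Mon (+1) ✓  1911: Tue (+1)  1912: Thu (+2)  1913: Fri (+1)
  1914: Sat (+1)  1915: Sun (+1)  1916: Tue (+2)  1917: Wed (+1)  1918: Thu (+1)
  1919: Fri (+1)  1920: Sun (+2)  1921: Mon (+1) ✓  1922: Tue (+1)
Monday years: 1864, 1870, 1881, 1887, 1892, 1898, 1904, 1910, 1921 — 9 in total.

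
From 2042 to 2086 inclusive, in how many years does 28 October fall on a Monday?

Track 28 October's weekday year by year (advancing +1, or +2 across a Feb 29):
  2042: Tue  2043: Wed (+1)  2044: Fri (+2)  2045: Sat (+1)  2046: Sun (+1)
  2047: Mon (+1) ✓  2048: Wed (+2)  2049: Thu (+1)  2050: Fri (+1)  2051: Sat (+1)
  2052: Mon (+2) ✓  2053: Tue (+1)  2054: Wed (+1)  2055: Thu (+1)  … (17 more years) …
  2073: Sat (+1)  2074: Sun (+1)  2075: Mon (+1) ✓  2076: Wed (+2)  2077: Thu (+1)
  2078: Fri (+1)  2079: Sat (+1)  2080: Mon (+2) ✓  2081: Tue (+1)  2082: Wed (+1)
  2083: Thu (+1)  2084: Sat (+2)  2085: Sun (+1)  2086: Mon (+1) ✓
Monday years: 2047, 2052, 2058, 2069, 2075, 2080, 2086 — 7 in total.

7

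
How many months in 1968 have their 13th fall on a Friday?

Check the 13th of each month of 1968: Jan 13: Sat, Feb 13: Tue, Mar 13: Wed, Apr 13: Sat, May 13: Mon, Jun 13: Thu, Jul 13: Sat, Aug 13: Tue, Sep 13: Fri, Oct 13: Sun, Nov 13: Wed, Dec 13: Fri.
Friday occurs in September, December — 2 months.

2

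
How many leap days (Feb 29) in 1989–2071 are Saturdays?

Leap years in 1989–2071: 20 of them.
Feb 29 weekday advances by 5 (mod 7) from one leap year to the next four years later (or differs when a century non-leap intervenes).
Leap-day weekdays: 1992:Sat✓ 1996:Thu 2000:Tue 2004:Sun 2008:Fri 2012:Wed 2016:Mon 2020:Sat✓ 2024:Thu 2028:Tue 2032:Sun 2036:Fri 2040:Wed 2044:Mon 2048:Sat✓ 2052:Thu 2056:Tue 2060:Sun 2064:Fri 2068:Wed
Saturday: 1992, 2020, 2048 → 3.

3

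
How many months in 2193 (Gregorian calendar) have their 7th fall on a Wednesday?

1

Check the 7th of each month of 2193: Jan 7: Mon, Feb 7: Thu, Mar 7: Thu, Apr 7: Sun, May 7: Tue, Jun 7: Fri, Jul 7: Sun, Aug 7: Wed, Sep 7: Sat, Oct 7: Mon, Nov 7: Thu, Dec 7: Sat.
Wednesday occurs in August — 1 month.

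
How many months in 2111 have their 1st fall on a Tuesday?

Check the 1st of each month of 2111: Jan 1: Thu, Feb 1: Sun, Mar 1: Sun, Apr 1: Wed, May 1: Fri, Jun 1: Mon, Jul 1: Wed, Aug 1: Sat, Sep 1: Tue, Oct 1: Thu, Nov 1: Sun, Dec 1: Tue.
Tuesday occurs in September, December — 2 months.

2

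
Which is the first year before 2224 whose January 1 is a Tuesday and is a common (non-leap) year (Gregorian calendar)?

Jan 1 advances by 2 weekdays after a leap year and by 1 after a common year.
2224: Jan 1 is Thursday (leap).
2223: Wednesday
2222: Tuesday
2222 begins on a Tuesday and is a common year.

2222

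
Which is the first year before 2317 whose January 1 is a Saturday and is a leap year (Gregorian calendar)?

Jan 1 advances by 2 weekdays after a leap year and by 1 after a common year.
2317: Jan 1 is Monday.
2316: Saturday (leap)
2316 begins on a Saturday and is a leap year.

2316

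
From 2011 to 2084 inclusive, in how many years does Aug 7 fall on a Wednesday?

11

Track Aug 7's weekday year by year (advancing +1, or +2 across a Feb 29):
  2011: Sun  2012: Tue (+2)  2013: Wed (+1) ✓  2014: Thu (+1)  2015: Fri (+1)
  2016: Sun (+2)  2017: Mon (+1)  2018: Tue (+1)  2019: Wed (+1) ✓  2020: Fri (+2)
  2021: Sat (+1)  2022: Sun (+1)  2023: Mon (+1)  2024: Wed (+2) ✓  … (46 more years) …
  2071: Fri (+1)  2072: Sun (+2)  2073: Mon (+1)  2074: Tue (+1)  2075: Wed (+1) ✓
  2076: Fri (+2)  2077: Sat (+1)  2078: Sun (+1)  2079: Mon (+1)  2080: Wed (+2) ✓
  2081: Thu (+1)  2082: Fri (+1)  2083: Sat (+1)  2084: Mon (+2)
Wednesday years: 2013, 2019, 2024, 2030, 2041, 2047, 2052, 2058, 2069, 2075, 2080 — 11 in total.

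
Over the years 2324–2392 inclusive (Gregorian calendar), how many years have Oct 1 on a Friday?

Track Oct 1's weekday year by year (advancing +1, or +2 across a Feb 29):
  2324: Wed  2325: Thu (+1)  2326: Fri (+1) ✓  2327: Sat (+1)  2328: Mon (+2)
  2329: Tue (+1)  2330: Wed (+1)  2331: Thu (+1)  2332: Sat (+2)  2333: Sun (+1)
  2334: Mon (+1)  2335: Tue (+1)  2336: Thu (+2)  2337: Fri (+1) ✓  … (41 more years) …
  2379: Mon (+1)  2380: Wed (+2)  2381: Thu (+1)  2382: Fri (+1) ✓  2383: Sat (+1)
  2384: Mon (+2)  2385: Tue (+1)  2386: Wed (+1)  2387: Thu (+1)  2388: Sat (+2)
  2389: Sun (+1)  2390: Mon (+1)  2391: Tue (+1)  2392: Thu (+2)
Friday years: 2326, 2337, 2343, 2348, 2354, 2365, 2371, 2376, 2382 — 9 in total.

9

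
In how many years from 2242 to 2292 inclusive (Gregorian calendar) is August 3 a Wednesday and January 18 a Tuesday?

6

Check each year's weekday for August 3 and January 18:
  2242: Wed/Tue ✓  2243: Thu/Wed  2244: Sat/Thu  2245: Sun/Sat  2246: Mon/Sun  2247: Tue/Mon  2248: Thu/Tue  2249: Fri/Thu  2250: Sat/Fri  2251: Sun/Sat  2252: Tue/Sun  2253: Wed/Tue ✓  2254: Thu/Wed  2255: Fri/Thu  …(23 more)…  2279: Sun/Sat  2280: Tue/Sun  2281: Wed/Tue ✓  2282: Thu/Wed  2283: Fri/Thu  2284: Sun/Fri  2285: Mon/Sun  2286: Tue/Mon  2287: Wed/Tue ✓  2288: Fri/Wed  2289: Sat/Fri  2290: Sun/Sat  2291: Mon/Sun  2292: Wed/Mon
Both conditions hold in: 2242, 2253, 2259, 2270, 2281, 2287 — 6.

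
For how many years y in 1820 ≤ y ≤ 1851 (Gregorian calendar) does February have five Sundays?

1

February has 28 days (29 in leap years); it has five Sundays when Sunday falls among the first (month-length − 28) days — i.e. when February 1 is Sunday in a leap year (never in a common year).
February 1 by year: 1820:Tue 1821:Thu 1822:Fri 1823:Sat 1824:Sun✓ 1825:Tue 1826:Wed 1827:Thu 1828:Fri 1829:Sun 1830:Mon 1831:Tue 1832:Wed 1833:Fri 1834:Sat 1835:Sun 1836:Mon 1837:Wed 1838:Thu 1839:Fri 1840:Sat 1841:Mon 1842:Tue 1843:Wed 1844:Thu 1845:Sat 1846:Sun 1847:Mon 1848:Tue 1849:Thu 1850:Fri 1851:Sat
Years with five Sundays: 1824 → 1.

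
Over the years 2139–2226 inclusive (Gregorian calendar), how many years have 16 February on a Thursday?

13

Track 16 February's weekday year by year (advancing +1, or +2 across a Feb 29):
  2139: Mon  2140: Tue (+1)  2141: Thu (+2) ✓  2142: Fri (+1)  2143: Sat (+1)
  2144: Sun (+1)  2145: Tue (+2)  2146: Wed (+1)  2147: Thu (+1) ✓  2148: Fri (+1)
  2149: Sun (+2)  2150: Mon (+1)  2151: Tue (+1)  2152: Wed (+1)  … (60 more years) …
  2213: Tue (+2)  2214: Wed (+1)  2215: Thu (+1) ✓  2216: Fri (+1)  2217: Sun (+2)
  2218: Mon (+1)  2219: Tue (+1)  2220: Wed (+1)  2221: Fri (+2)  2222: Sat (+1)
  2223: Sun (+1)  2224: Mon (+1)  2225: Wed (+2)  2226: Thu (+1) ✓
Thursday years: 2141, 2147, 2158, 2164, 2169, 2175, 2186, 2192, 2197, 2204, 2209, 2215, 2226 — 13 in total.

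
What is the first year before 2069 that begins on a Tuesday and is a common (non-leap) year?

2058

Jan 1 advances by 2 weekdays after a leap year and by 1 after a common year.
2069: Jan 1 is Tuesday.
2068: Sunday (leap)
2067: Saturday
2066: Friday
2065: Thursday
2064: Tuesday (leap)
2063: Monday
2062: Sunday
2061: Saturday
2060: Thursday (leap)
2059: Wednesday
2058: Tuesday
2058 begins on a Tuesday and is a common year.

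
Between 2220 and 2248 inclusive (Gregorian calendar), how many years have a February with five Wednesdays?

February has 28 days (29 in leap years); it has five Wednesdays when Wednesday falls among the first (month-length − 28) days — i.e. when February 1 is Wednesday in a leap year (never in a common year).
February 1 by year: 2220:Tue 2221:Thu 2222:Fri 2223:Sat 2224:Sun 2225:Tue 2226:Wed 2227:Thu 2228:Fri 2229:Sun 2230:Mon 2231:Tue 2232:Wed✓ 2233:Fri 2234:Sat 2235:Sun 2236:Mon 2237:Wed 2238:Thu 2239:Fri 2240:Sat 2241:Mon 2242:Tue 2243:Wed 2244:Thu 2245:Sat 2246:Sun 2247:Mon 2248:Tue
Years with five Wednesdays: 2232 → 1.

1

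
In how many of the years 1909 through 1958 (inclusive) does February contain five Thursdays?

2

February has 28 days (29 in leap years); it has five Thursdays when Thursday falls among the first (month-length − 28) days — i.e. when February 1 is Thursday in a leap year (never in a common year).
February 1 by year: 1909:Mon 1910:Tue 1911:Wed 1912:Thu✓ 1913:Sat 1914:Sun 1915:Mon 1916:Tue 1917:Thu 1918:Fri 1919:Sat 1920:Sun 1921:Tue 1922:Wed 1923:Thu …(20 more)… 1944:Tue 1945:Thu 1946:Fri 1947:Sat 1948:Sun 1949:Tue 1950:Wed 1951:Thu 1952:Fri 1953:Sun 1954:Mon 1955:Tue 1956:Wed 1957:Fri 1958:Sat
Years with five Thursdays: 1912, 1940 → 2.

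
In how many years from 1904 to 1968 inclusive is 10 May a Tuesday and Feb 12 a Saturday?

Check each year's weekday for 10 May and Feb 12:
  1904: Tue/Fri  1905: Wed/Sun  1906: Thu/Mon  1907: Fri/Tue  1908: Sun/Wed  1909: Mon/Fri  1910: Tue/Sat ✓  1911: Wed/Sun  1912: Fri/Mon  1913: Sat/Wed  1914: Sun/Thu  1915: Mon/Fri  1916: Wed/Sat  1917: Thu/Mon  …(37 more)…  1955: Tue/Sat ✓  1956: Thu/Sun  1957: Fri/Tue  1958: Sat/Wed  1959: Sun/Thu  1960: Tue/Fri  1961: Wed/Sun  1962: Thu/Mon  1963: Fri/Tue  1964: Sun/Wed  1965: Mon/Fri  1966: Tue/Sat ✓  1967: Wed/Sun  1968: Fri/Mon
Both conditions hold in: 1910, 1921, 1927, 1938, 1949, 1955, 1966 — 7.

7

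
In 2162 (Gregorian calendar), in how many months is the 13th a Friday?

1

Check the 13th of each month of 2162: Jan 13: Wed, Feb 13: Sat, Mar 13: Sat, Apr 13: Tue, May 13: Thu, Jun 13: Sun, Jul 13: Tue, Aug 13: Fri, Sep 13: Mon, Oct 13: Wed, Nov 13: Sat, Dec 13: Mon.
Friday occurs in August — 1 month.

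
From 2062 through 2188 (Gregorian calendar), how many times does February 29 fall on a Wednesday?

5

Leap years in 2062–2188: 31 of them.
Feb 29 weekday advances by 5 (mod 7) from one leap year to the next four years later (or differs when a century non-leap intervenes).
Leap-day weekdays: 2064:Fri 2068:Wed✓ 2072:Mon 2076:Sat 2080:Thu 2084:Tue 2088:Sun 2092:Fri 2096:Wed✓ 2104:Fri 2108:Wed✓ 2112:Mon 2116:Sat …(5 more)… 2140:Mon 2144:Sat 2148:Thu 2152:Tue 2156:Sun 2160:Fri 2164:Wed✓ 2168:Mon 2172:Sat 2176:Thu 2180:Tue 2184:Sun 2188:Fri
Wednesday: 2068, 2096, 2108, 2136, 2164 → 5.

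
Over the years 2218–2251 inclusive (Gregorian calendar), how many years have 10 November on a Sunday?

5

Track 10 November's weekday year by year (advancing +1, or +2 across a Feb 29):
  2218: Tue  2219: Wed (+1)  2220: Fri (+2)  2221: Sat (+1)  2222: Sun (+1) ✓
  2223: Mon (+1)  2224: Wed (+2)  2225: Thu (+1)  2226: Fri (+1)  2227: Sat (+1)
  2228: Mon (+2)  2229: Tue (+1)  2230: Wed (+1)  2231: Thu (+1)  … (6 more years) …
  2238: Sat (+1)  2239: Sun (+1) ✓  2240: Tue (+2)  2241: Wed (+1)  2242: Thu (+1)
  2243: Fri (+1)  2244: Sun (+2) ✓  2245: Mon (+1)  2246: Tue (+1)  2247: Wed (+1)
  2248: Fri (+2)  2249: Sat (+1)  2250: Sun (+1) ✓  2251: Mon (+1)
Sunday years: 2222, 2233, 2239, 2244, 2250 — 5 in total.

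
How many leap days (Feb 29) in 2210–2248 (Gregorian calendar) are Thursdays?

2

Leap years in 2210–2248: 10 of them.
Feb 29 weekday advances by 5 (mod 7) from one leap year to the next four years later (or differs when a century non-leap intervenes).
Leap-day weekdays: 2212:Sat 2216:Thu✓ 2220:Tue 2224:Sun 2228:Fri 2232:Wed 2236:Mon 2240:Sat 2244:Thu✓ 2248:Tue
Thursday: 2216, 2244 → 2.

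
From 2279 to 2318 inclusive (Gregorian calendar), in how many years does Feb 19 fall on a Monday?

Track Feb 19's weekday year by year (advancing +1, or +2 across a Feb 29):
  2279: Wed  2280: Thu (+1)  2281: Sat (+2)  2282: Sun (+1)  2283: Mon (+1) ✓
  2284: Tue (+1)  2285: Thu (+2)  2286: Fri (+1)  2287: Sat (+1)  2288: Sun (+1)
  2289: Tue (+2)  2290: Wed (+1)  2291: Thu (+1)  2292: Fri (+1)  … (12 more years) …
  2305: Sun (+2)  2306: Mon (+1) ✓  2307: Tue (+1)  2308: Wed (+1)  2309: Fri (+2)
  2310: Sat (+1)  2311: Sun (+1)  2312: Mon (+1) ✓  2313: Wed (+2)  2314: Thu (+1)
  2315: Fri (+1)  2316: Sat (+1)  2317: Mon (+2) ✓  2318: Tue (+1)
Monday years: 2283, 2294, 2300, 2306, 2312, 2317 — 6 in total.

6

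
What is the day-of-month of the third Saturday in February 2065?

February 1, 2065 is a Sunday, so the first Saturday is the 7th.
The third Saturday is 7 + 14 = 21.

21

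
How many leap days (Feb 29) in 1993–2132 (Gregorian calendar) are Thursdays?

5

Leap years in 1993–2132: 34 of them.
Feb 29 weekday advances by 5 (mod 7) from one leap year to the next four years later (or differs when a century non-leap intervenes).
Leap-day weekdays: 1996:Thu✓ 2000:Tue 2004:Sun 2008:Fri 2012:Wed 2016:Mon 2020:Sat 2024:Thu✓ 2028:Tue 2032:Sun 2036:Fri 2040:Wed 2044:Mon …(8 more)… 2080:Thu✓ 2084:Tue 2088:Sun 2092:Fri 2096:Wed 2104:Fri 2108:Wed 2112:Mon 2116:Sat 2120:Thu✓ 2124:Tue 2128:Sun 2132:Fri
Thursday: 1996, 2024, 2052, 2080, 2120 → 5.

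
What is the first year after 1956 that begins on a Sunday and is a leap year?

Jan 1 advances by 2 weekdays after a leap year and by 1 after a common year.
1956: Jan 1 is Sunday (leap).
1957: Tuesday
1958: Wednesday
1959: Thursday
1960: Friday (leap)
1961: Sunday
1962: Monday
1963: Tuesday
1964: Wednesday (leap)
1965: Friday
1966: Saturday
1967: Sunday
1968: Monday (leap)
1969: Wednesday
1970: Thursday
1971: Friday
1972: Saturday (leap)
1973: Monday
1974: Tuesday
1975: Wednesday
1976: Thursday (leap)
1977: Saturday
1978: Sunday
1979: Monday
1980: Tuesday (leap)
1981: Thursday
1982: Friday
1983: Saturday
1984: Sunday (leap)
1984 begins on a Sunday and is a leap year.

1984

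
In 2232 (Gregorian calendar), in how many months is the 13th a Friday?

Check the 13th of each month of 2232: Jan 13: Fri, Feb 13: Mon, Mar 13: Tue, Apr 13: Fri, May 13: Sun, Jun 13: Wed, Jul 13: Fri, Aug 13: Mon, Sep 13: Thu, Oct 13: Sat, Nov 13: Tue, Dec 13: Thu.
Friday occurs in January, April, July — 3 months.

3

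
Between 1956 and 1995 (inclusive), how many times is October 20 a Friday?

Track October 20's weekday year by year (advancing +1, or +2 across a Feb 29):
  1956: Sat  1957: Sun (+1)  1958: Mon (+1)  1959: Tue (+1)  1960: Thu (+2)
  1961: Fri (+1) ✓  1962: Sat (+1)  1963: Sun (+1)  1964: Tue (+2)  1965: Wed (+1)
  1966: Thu (+1)  1967: Fri (+1) ✓  1968: Sun (+2)  1969: Mon (+1)  … (12 more years) …
  1982: Wed (+1)  1983: Thu (+1)  1984: Sat (+2)  1985: Sun (+1)  1986: Mon (+1)
  1987: Tue (+1)  1988: Thu (+2)  1989: Fri (+1) ✓  1990: Sat (+1)  1991: Sun (+1)
  1992: Tue (+2)  1993: Wed (+1)  1994: Thu (+1)  1995: Fri (+1) ✓
Friday years: 1961, 1967, 1972, 1978, 1989, 1995 — 6 in total.

6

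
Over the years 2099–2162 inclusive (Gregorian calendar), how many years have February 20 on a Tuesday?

Track February 20's weekday year by year (advancing +1, or +2 across a Feb 29):
  2099: Fri  2100: Sat (+1)  2101: Sun (+1)  2102: Mon (+1)  2103: Tue (+1) ✓
  2104: Wed (+1)  2105: Fri (+2)  2106: Sat (+1)  2107: Sun (+1)  2108: Mon (+1)
  2109: Wed (+2)  2110: Thu (+1)  2111: Fri (+1)  2112: Sat (+1)  … (36 more years) …
  2149: Thu (+2)  2150: Fri (+1)  2151: Sat (+1)  2152: Sun (+1)  2153: Tue (+2) ✓
  2154: Wed (+1)  2155: Thu (+1)  2156: Fri (+1)  2157: Sun (+2)  2158: Mon (+1)
  2159: Tue (+1) ✓  2160: Wed (+1)  2161: Fri (+2)  2162: Sat (+1)
Tuesday years: 2103, 2114, 2120, 2125, 2131, 2142, 2148, 2153, 2159 — 9 in total.

9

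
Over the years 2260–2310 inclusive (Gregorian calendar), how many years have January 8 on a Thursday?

Track January 8's weekday year by year (advancing +1, or +2 across a Feb 29):
  2260: Sun  2261: Tue (+2)  2262: Wed (+1)  2263: Thu (+1) ✓  2264: Fri (+1)
  2265: Sun (+2)  2266: Mon (+1)  2267: Tue (+1)  2268: Wed (+1)  2269: Fri (+2)
  2270: Sat (+1)  2271: Sun (+1)  2272: Mon (+1)  2273: Wed (+2)  … (23 more years) …
  2297: Fri (+2)  2298: Sat (+1)  2299: Sun (+1)  2300: Mon (+1)  2301: Tue (+1)
  2302: Wed (+1)  2303: Thu (+1) ✓  2304: Fri (+1)  2305: Sun (+2)  2306: Mon (+1)
  2307: Tue (+1)  2308: Wed (+1)  2309: Fri (+2)  2310: Sat (+1)
Thursday years: 2263, 2274, 2280, 2285, 2291, 2303 — 6 in total.

6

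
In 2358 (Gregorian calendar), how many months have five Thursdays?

4

A month of length L has five Thursdays iff its first Thursday is on day ≤ L−28 (so day 1–3 in a 31-day month, 1–2 in a 30-day month, day 1 in a leap February).
Checking each month of 2358: Jan starts Wed (31d) ✓; Feb starts Sat (28d); Mar starts Sat (31d); Apr starts Tue (30d); May starts Thu (31d) ✓; Jun starts Sun (30d); Jul starts Tue (31d) ✓; Aug starts Fri (31d); Sep starts Mon (30d); Oct starts Wed (31d) ✓; Nov starts Sat (30d); Dec starts Mon (31d).
Five-Thursday months: January, May, July, October → 4.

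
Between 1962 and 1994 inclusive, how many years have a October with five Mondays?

October has 31 days; it has five Mondays when Monday falls among the first (month-length − 28) days — i.e. when October 1 is one of Monday/Sunday/Saturday.
October 1 by year: 1962:Mon✓ 1963:Tue 1964:Thu 1965:Fri 1966:Sat✓ 1967:Sun✓ 1968:Tue 1969:Wed 1970:Thu 1971:Fri 1972:Sun✓ 1973:Mon✓ 1974:Tue 1975:Wed 1976:Fri …(3 more)… 1980:Wed 1981:Thu 1982:Fri 1983:Sat✓ 1984:Mon✓ 1985:Tue 1986:Wed 1987:Thu 1988:Sat✓ 1989:Sun✓ 1990:Mon✓ 1991:Tue 1992:Thu 1993:Fri 1994:Sat✓
Years with five Mondays: 1962, 1966, 1967, 1972, 1973, 1977, 1978, 1979, 1983, 1984, 1988, 1989, 1990, 1994 → 14.

14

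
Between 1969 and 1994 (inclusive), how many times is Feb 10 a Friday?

3

Track Feb 10's weekday year by year (advancing +1, or +2 across a Feb 29):
  1969: Mon  1970: Tue (+1)  1971: Wed (+1)  1972: Thu (+1)  1973: Sat (+2)
  1974: Sun (+1)  1975: Mon (+1)  1976: Tue (+1)  1977: Thu (+2)  1978: Fri (+1) ✓
  1979: Sat (+1)  1980: Sun (+1)  1981: Tue (+2)  1982: Wed (+1)  1983: Thu (+1)
  1984: Fri (+1) ✓  1985: Sun (+2)  1986: Mon (+1)  1987: Tue (+1)  1988: Wed (+1)
  1989: Fri (+2) ✓  1990: Sat (+1)  1991: Sun (+1)  1992: Mon (+1)  1993: Wed (+2)
  1994: Thu (+1)
Friday years: 1978, 1984, 1989 — 3 in total.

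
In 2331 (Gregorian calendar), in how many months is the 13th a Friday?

3

Check the 13th of each month of 2331: Jan 13: Tue, Feb 13: Fri, Mar 13: Fri, Apr 13: Mon, May 13: Wed, Jun 13: Sat, Jul 13: Mon, Aug 13: Thu, Sep 13: Sun, Oct 13: Tue, Nov 13: Fri, Dec 13: Sun.
Friday occurs in February, March, November — 3 months.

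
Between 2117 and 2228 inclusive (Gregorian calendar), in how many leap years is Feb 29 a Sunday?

Leap years in 2117–2228: 27 of them.
Feb 29 weekday advances by 5 (mod 7) from one leap year to the next four years later (or differs when a century non-leap intervenes).
Leap-day weekdays: 2120:Thu 2124:Tue 2128:Sun✓ 2132:Fri 2136:Wed 2140:Mon 2144:Sat 2148:Thu 2152:Tue 2156:Sun✓ 2160:Fri 2164:Wed 2168:Mon 2172:Sat 2176:Thu 2180:Tue 2184:Sun✓ 2188:Fri 2192:Wed 2196:Mon 2204:Wed 2208:Mon 2212:Sat 2216:Thu 2220:Tue 2224:Sun✓ 2228:Fri
Sunday: 2128, 2156, 2184, 2224 → 4.

4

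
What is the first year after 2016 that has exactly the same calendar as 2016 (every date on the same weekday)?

Two years share a calendar iff Jan 1 falls on the same weekday and both are leap or both are common. 2016: Jan 1 is Friday, leap year.
2017: Jan 1 Sunday, common
2018: Jan 1 Monday, common
2019: Jan 1 Tuesday, common
2020: Jan 1 Wednesday, leap
2021: Jan 1 Friday, common
2022: Jan 1 Saturday, common
2023: Jan 1 Sunday, common
2024: Jan 1 Monday, leap
2025: Jan 1 Wednesday, common
2026: Jan 1 Thursday, common
2027: Jan 1 Friday, common
2028: Jan 1 Saturday, leap
2029: Jan 1 Monday, common
2030: Jan 1 Tuesday, common
2031: Jan 1 Wednesday, common
2032: Jan 1 Thursday, leap
2033: Jan 1 Saturday, common
2034: Jan 1 Sunday, common
2035: Jan 1 Monday, common
2036: Jan 1 Tuesday, leap
2037: Jan 1 Thursday, common
2038: Jan 1 Friday, common
2039: Jan 1 Saturday, common
2040: Jan 1 Sunday, leap
2041: Jan 1 Tuesday, common
2042: Jan 1 Wednesday, common
2043: Jan 1 Thursday, common
2044: Jan 1 Friday, leap
2044 matches on both conditions.

2044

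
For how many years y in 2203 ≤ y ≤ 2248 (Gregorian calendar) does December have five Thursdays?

20

December has 31 days; it has five Thursdays when Thursday falls among the first (month-length − 28) days — i.e. when December 1 is one of Thursday/Wednesday/Tuesday.
December 1 by year: 2203:Thu✓ 2204:Sat 2205:Sun 2206:Mon 2207:Tue✓ 2208:Thu✓ 2209:Fri 2210:Sat 2211:Sun 2212:Tue✓ 2213:Wed✓ 2214:Thu✓ 2215:Fri 2216:Sun 2217:Mon …(16 more)… 2234:Mon 2235:Tue✓ 2236:Thu✓ 2237:Fri 2238:Sat 2239:Sun 2240:Tue✓ 2241:Wed✓ 2242:Thu✓ 2243:Fri 2244:Sun 2245:Mon 2246:Tue✓ 2247:Wed✓ 2248:Fri
Years with five Thursdays: 2203, 2207, 2208, 2212, 2213, 2214, 2218, 2219, 2224, 2225, 2229, 2230, 2231, 2235, 2236, 2240, 2241, 2242, 2246, 2247 → 20.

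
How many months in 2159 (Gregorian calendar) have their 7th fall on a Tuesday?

Check the 7th of each month of 2159: Jan 7: Sun, Feb 7: Wed, Mar 7: Wed, Apr 7: Sat, May 7: Mon, Jun 7: Thu, Jul 7: Sat, Aug 7: Tue, Sep 7: Fri, Oct 7: Sun, Nov 7: Wed, Dec 7: Fri.
Tuesday occurs in August — 1 month.

1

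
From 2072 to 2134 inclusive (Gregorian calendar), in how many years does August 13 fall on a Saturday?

9

Track August 13's weekday year by year (advancing +1, or +2 across a Feb 29):
  2072: Sat ✓  2073: Sun (+1)  2074: Mon (+1)  2075: Tue (+1)  2076: Thu (+2)
  2077: Fri (+1)  2078: Sat (+1) ✓  2079: Sun (+1)  2080: Tue (+2)  2081: Wed (+1)
  2082: Thu (+1)  2083: Fri (+1)  2084: Sun (+2)  2085: Mon (+1)  … (35 more years) …
  2121: Wed (+1)  2122: Thu (+1)  2123: Fri (+1)  2124: Sun (+2)  2125: Mon (+1)
  2126: Tue (+1)  2127: Wed (+1)  2128: Fri (+2)  2129: Sat (+1) ✓  2130: Sun (+1)
  2131: Mon (+1)  2132: Wed (+2)  2133: Thu (+1)  2134: Fri (+1)
Saturday years: 2072, 2078, 2089, 2095, 2101, 2107, 2112, 2118, 2129 — 9 in total.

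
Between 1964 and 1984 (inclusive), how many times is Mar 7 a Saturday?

3

Track Mar 7's weekday year by year (advancing +1, or +2 across a Feb 29):
  1964: Sat ✓  1965: Sun (+1)  1966: Mon (+1)  1967: Tue (+1)  1968: Thu (+2)
  1969: Fri (+1)  1970: Sat (+1) ✓  1971: Sun (+1)  1972: Tue (+2)  1973: Wed (+1)
  1974: Thu (+1)  1975: Fri (+1)  1976: Sun (+2)  1977: Mon (+1)  1978: Tue (+1)
  1979: Wed (+1)  1980: Fri (+2)  1981: Sat (+1) ✓  1982: Sun (+1)  1983: Mon (+1)
  1984: Wed (+2)
Saturday years: 1964, 1970, 1981 — 3 in total.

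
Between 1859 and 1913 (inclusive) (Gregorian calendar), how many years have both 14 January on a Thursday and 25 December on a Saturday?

Check each year's weekday for 14 January and 25 December:
  1859: Fri/Sun  1860: Sat/Tue  1861: Mon/Wed  1862: Tue/Thu  1863: Wed/Fri  1864: Thu/Sun  1865: Sat/Mon  1866: Sun/Tue  1867: Mon/Wed  1868: Tue/Fri  1869: Thu/Sat ✓  1870: Fri/Sun  1871: Sat/Mon  1872: Sun/Wed  …(27 more)…  1900: Sun/Tue  1901: Mon/Wed  1902: Tue/Thu  1903: Wed/Fri  1904: Thu/Sun  1905: Sat/Mon  1906: Sun/Tue  1907: Mon/Wed  1908: Tue/Fri  1909: Thu/Sat ✓  1910: Fri/Sun  1911: Sat/Mon  1912: Sun/Wed  1913: Tue/Thu
Both conditions hold in: 1869, 1875, 1886, 1897, 1909 — 5.

5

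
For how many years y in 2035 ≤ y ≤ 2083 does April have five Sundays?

April has 30 days; it has five Sundays when Sunday falls among the first (month-length − 28) days — i.e. when April 1 is one of Sunday/Saturday.
April 1 by year: 2035:Sun✓ 2036:Tue 2037:Wed 2038:Thu 2039:Fri 2040:Sun✓ 2041:Mon 2042:Tue 2043:Wed 2044:Fri 2045:Sat✓ 2046:Sun✓ 2047:Mon 2048:Wed 2049:Thu …(19 more)… 2069:Mon 2070:Tue 2071:Wed 2072:Fri 2073:Sat✓ 2074:Sun✓ 2075:Mon 2076:Wed 2077:Thu 2078:Fri 2079:Sat✓ 2080:Mon 2081:Tue 2082:Wed 2083:Thu
Years with five Sundays: 2035, 2040, 2045, 2046, 2051, 2056, 2057, 2062, 2063, 2068, 2073, 2074, 2079 → 13.

13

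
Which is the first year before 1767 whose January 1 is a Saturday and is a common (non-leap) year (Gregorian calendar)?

Jan 1 advances by 2 weekdays after a leap year and by 1 after a common year.
1767: Jan 1 is Thursday.
1766: Wednesday
1765: Tuesday
1764: Sunday (leap)
1763: Saturday
1763 begins on a Saturday and is a common year.

1763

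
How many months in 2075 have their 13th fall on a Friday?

2

Check the 13th of each month of 2075: Jan 13: Sun, Feb 13: Wed, Mar 13: Wed, Apr 13: Sat, May 13: Mon, Jun 13: Thu, Jul 13: Sat, Aug 13: Tue, Sep 13: Fri, Oct 13: Sun, Nov 13: Wed, Dec 13: Fri.
Friday occurs in September, December — 2 months.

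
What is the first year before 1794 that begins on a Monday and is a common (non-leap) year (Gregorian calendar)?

Jan 1 advances by 2 weekdays after a leap year and by 1 after a common year.
1794: Jan 1 is Wednesday.
1793: Tuesday
1792: Sunday (leap)
1791: Saturday
1790: Friday
1789: Thursday
1788: Tuesday (leap)
1787: Monday
1787 begins on a Monday and is a common year.

1787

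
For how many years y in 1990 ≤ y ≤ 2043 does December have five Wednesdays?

24

December has 31 days; it has five Wednesdays when Wednesday falls among the first (month-length − 28) days — i.e. when December 1 is one of Wednesday/Tuesday/Monday.
December 1 by year: 1990:Sat 1991:Sun 1992:Tue✓ 1993:Wed✓ 1994:Thu 1995:Fri 1996:Sun 1997:Mon✓ 1998:Tue✓ 1999:Wed✓ 2000:Fri 2001:Sat 2002:Sun 2003:Mon✓ 2004:Wed✓ …(24 more)… 2029:Sat 2030:Sun 2031:Mon✓ 2032:Wed✓ 2033:Thu 2034:Fri 2035:Sat 2036:Mon✓ 2037:Tue✓ 2038:Wed✓ 2039:Thu 2040:Sat 2041:Sun 2042:Mon✓ 2043:Tue✓
Years with five Wednesdays: 1992, 1993, 1997, 1998, 1999, 2003, 2004, 2008, 2009, 2010, 2014, 2015, 2020, 2021, 2025, 2026, 2027, 2031, 2032, 2036, 2037, 2038, 2042, 2043 → 24.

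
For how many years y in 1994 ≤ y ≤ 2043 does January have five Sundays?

January has 31 days; it has five Sundays when Sunday falls among the first (month-length − 28) days — i.e. when January 1 is one of Sunday/Saturday/Friday.
January 1 by year: 1994:Sat✓ 1995:Sun✓ 1996:Mon 1997:Wed 1998:Thu 1999:Fri✓ 2000:Sat✓ 2001:Mon 2002:Tue 2003:Wed 2004:Thu 2005:Sat✓ 2006:Sun✓ 2007:Mon 2008:Tue …(20 more)… 2029:Mon 2030:Tue 2031:Wed 2032:Thu 2033:Sat✓ 2034:Sun✓ 2035:Mon 2036:Tue 2037:Thu 2038:Fri✓ 2039:Sat✓ 2040:Sun✓ 2041:Tue 2042:Wed 2043:Thu
Years with five Sundays: 1994, 1995, 1999, 2000, 2005, 2006, 2010, 2011, 2012, 2016, 2017, 2021, 2022, 2023, 2027, 2028, 2033, 2034, 2038, 2039, 2040 → 21.

21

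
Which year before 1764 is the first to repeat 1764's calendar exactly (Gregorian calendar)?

1736

Two years share a calendar iff Jan 1 falls on the same weekday and both are leap or both are common. 1764: Jan 1 is Sunday, leap year.
1763: Jan 1 Saturday, common
1762: Jan 1 Friday, common
1761: Jan 1 Thursday, common
1760: Jan 1 Tuesday, leap
1759: Jan 1 Monday, common
1758: Jan 1 Sunday, common
1757: Jan 1 Saturday, common
1756: Jan 1 Thursday, leap
1755: Jan 1 Wednesday, common
1754: Jan 1 Tuesday, common
1753: Jan 1 Monday, common
1752: Jan 1 Saturday, leap
1751: Jan 1 Friday, common
1750: Jan 1 Thursday, common
1749: Jan 1 Wednesday, common
1748: Jan 1 Monday, leap
1747: Jan 1 Sunday, common
1746: Jan 1 Saturday, common
1745: Jan 1 Friday, common
1744: Jan 1 Wednesday, leap
1743: Jan 1 Tuesday, common
1742: Jan 1 Monday, common
1741: Jan 1 Sunday, common
1740: Jan 1 Friday, leap
1739: Jan 1 Thursday, common
1738: Jan 1 Wednesday, common
1737: Jan 1 Tuesday, common
1736: Jan 1 Sunday, leap
1736 matches on both conditions.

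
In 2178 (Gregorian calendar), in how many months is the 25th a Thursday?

Check the 25th of each month of 2178: Jan 25: Sun, Feb 25: Wed, Mar 25: Wed, Apr 25: Sat, May 25: Mon, Jun 25: Thu, Jul 25: Sat, Aug 25: Tue, Sep 25: Fri, Oct 25: Sun, Nov 25: Wed, Dec 25: Fri.
Thursday occurs in June — 1 month.

1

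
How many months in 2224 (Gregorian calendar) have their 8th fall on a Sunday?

Check the 8th of each month of 2224: Jan 8: Thu, Feb 8: Sun, Mar 8: Mon, Apr 8: Thu, May 8: Sat, Jun 8: Tue, Jul 8: Thu, Aug 8: Sun, Sep 8: Wed, Oct 8: Fri, Nov 8: Mon, Dec 8: Wed.
Sunday occurs in February, August — 2 months.

2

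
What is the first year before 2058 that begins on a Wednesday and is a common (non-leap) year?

Jan 1 advances by 2 weekdays after a leap year and by 1 after a common year.
2058: Jan 1 is Tuesday.
2057: Monday
2056: Saturday (leap)
2055: Friday
2054: Thursday
2053: Wednesday
2053 begins on a Wednesday and is a common year.

2053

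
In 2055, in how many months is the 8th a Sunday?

1

Check the 8th of each month of 2055: Jan 8: Fri, Feb 8: Mon, Mar 8: Mon, Apr 8: Thu, May 8: Sat, Jun 8: Tue, Jul 8: Thu, Aug 8: Sun, Sep 8: Wed, Oct 8: Fri, Nov 8: Mon, Dec 8: Wed.
Sunday occurs in August — 1 month.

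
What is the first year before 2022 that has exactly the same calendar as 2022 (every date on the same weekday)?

2011

Two years share a calendar iff Jan 1 falls on the same weekday and both are leap or both are common. 2022: Jan 1 is Saturday, common year.
2021: Jan 1 Friday, common
2020: Jan 1 Wednesday, leap
2019: Jan 1 Tuesday, common
2018: Jan 1 Monday, common
2017: Jan 1 Sunday, common
2016: Jan 1 Friday, leap
2015: Jan 1 Thursday, common
2014: Jan 1 Wednesday, common
2013: Jan 1 Tuesday, common
2012: Jan 1 Sunday, leap
2011: Jan 1 Saturday, common
2011 matches on both conditions.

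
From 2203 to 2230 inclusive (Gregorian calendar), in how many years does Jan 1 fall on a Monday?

Track Jan 1's weekday year by year (advancing +1, or +2 across a Feb 29):
  2203: Sat  2204: Sun (+1)  2205: Tue (+2)  2206: Wed (+1)  2207: Thu (+1)
  2208: Fri (+1)  2209: Sun (+2)  2210: Mon (+1) ✓  2211: Tue (+1)  2212: Wed (+1)
  2213: Fri (+2)  2214: Sat (+1)  2215: Sun (+1)  2216: Mon (+1) ✓  2217: Wed (+2)
  2218: Thu (+1)  2219: Fri (+1)  2220: Sat (+1)  2221: Mon (+2) ✓  2222: Tue (+1)
  2223: Wed (+1)  2224: Thu (+1)  2225: Sat (+2)  2226: Sun (+1)  2227: Mon (+1) ✓
  2228: Tue (+1)  2229: Thu (+2)  2230: Fri (+1)
Monday years: 2210, 2216, 2221, 2227 — 4 in total.

4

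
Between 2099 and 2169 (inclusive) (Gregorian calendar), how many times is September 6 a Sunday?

11

Track September 6's weekday year by year (advancing +1, or +2 across a Feb 29):
  2099: Sun ✓  2100: Mon (+1)  2101: Tue (+1)  2102: Wed (+1)  2103: Thu (+1)
  2104: Sat (+2)  2105: Sun (+1) ✓  2106: Mon (+1)  2107: Tue (+1)  2108: Thu (+2)
  2109: Fri (+1)  2110: Sat (+1)  2111: Sun (+1) ✓  2112: Tue (+2)  … (43 more years) …
  2156: Mon (+2)  2157: Tue (+1)  2158: Wed (+1)  2159: Thu (+1)  2160: Sat (+2)
  2161: Sun (+1) ✓  2162: Mon (+1)  2163: Tue (+1)  2164: Thu (+2)  2165: Fri (+1)
  2166: Sat (+1)  2167: Sun (+1) ✓  2168: Tue (+2)  2169: Wed (+1)
Sunday years: 2099, 2105, 2111, 2116, 2122, 2133, 2139, 2144, 2150, 2161, 2167 — 11 in total.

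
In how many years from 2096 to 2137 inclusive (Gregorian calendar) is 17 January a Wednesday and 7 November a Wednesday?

4

Check each year's weekday for 17 January and 7 November:
  2096: Tue/Wed  2097: Thu/Thu  2098: Fri/Fri  2099: Sat/Sat  2100: Sun/Sun  2101: Mon/Mon  2102: Tue/Tue  2103: Wed/Wed ✓  2104: Thu/Fri  2105: Sat/Sat  2106: Sun/Sun  2107: Mon/Mon  2108: Tue/Wed  2109: Thu/Thu  …(14 more)…  2124: Mon/Tue  2125: Wed/Wed ✓  2126: Thu/Thu  2127: Fri/Fri  2128: Sat/Sun  2129: Mon/Mon  2130: Tue/Tue  2131: Wed/Wed ✓  2132: Thu/Fri  2133: Sat/Sat  2134: Sun/Sun  2135: Mon/Mon  2136: Tue/Wed  2137: Thu/Thu
Both conditions hold in: 2103, 2114, 2125, 2131 — 4.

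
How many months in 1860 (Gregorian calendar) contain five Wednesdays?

4

A month of length L has five Wednesdays iff its first Wednesday is on day ≤ L−28 (so day 1–3 in a 31-day month, 1–2 in a 30-day month, day 1 in a leap February).
Checking each month of 1860: Jan starts Sun (31d); Feb starts Wed (29d) ✓; Mar starts Thu (31d); Apr starts Sun (30d); May starts Tue (31d) ✓; Jun starts Fri (30d); Jul starts Sun (31d); Aug starts Wed (31d) ✓; Sep starts Sat (30d); Oct starts Mon (31d) ✓; Nov starts Thu (30d); Dec starts Sat (31d).
Five-Wednesday months: February, May, August, October → 4.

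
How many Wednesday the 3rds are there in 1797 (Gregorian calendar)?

1

Check the 3rd of each month of 1797: Jan 3: Tue, Feb 3: Fri, Mar 3: Fri, Apr 3: Mon, May 3: Wed, Jun 3: Sat, Jul 3: Mon, Aug 3: Thu, Sep 3: Sun, Oct 3: Tue, Nov 3: Fri, Dec 3: Sun.
Wednesday occurs in May — 1 month.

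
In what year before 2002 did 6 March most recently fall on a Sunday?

From one year to the next, a fixed date's weekday advances by 1, or by 2 when a Feb 29 lies between the two dates.
2002: March 6 is Wednesday.
2001: Tuesday (−1)
2000: Monday (−1)
1999: Saturday (−2)
1998: Friday (−1)
1997: Thursday (−1)
1996: Wednesday (−1)
1995: Monday (−2)
1994: Sunday (−1)
6 March falls on a Sunday in 1994.

1994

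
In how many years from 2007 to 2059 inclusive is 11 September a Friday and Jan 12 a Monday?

6

Check each year's weekday for 11 September and Jan 12:
  2007: Tue/Fri  2008: Thu/Sat  2009: Fri/Mon ✓  2010: Sat/Tue  2011: Sun/Wed  2012: Tue/Thu  2013: Wed/Sat  2014: Thu/Sun  2015: Fri/Mon ✓  2016: Sun/Tue  2017: Mon/Thu  2018: Tue/Fri  2019: Wed/Sat  2020: Fri/Sun  …(25 more)…  2046: Tue/Fri  2047: Wed/Sat  2048: Fri/Sun  2049: Sat/Tue  2050: Sun/Wed  2051: Mon/Thu  2052: Wed/Fri  2053: Thu/Sun  2054: Fri/Mon ✓  2055: Sat/Tue  2056: Mon/Wed  2057: Tue/Fri  2058: Wed/Sat  2059: Thu/Sun
Both conditions hold in: 2009, 2015, 2026, 2037, 2043, 2054 — 6.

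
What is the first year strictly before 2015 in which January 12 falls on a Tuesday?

2010

From one year to the next, a fixed date's weekday advances by 1, or by 2 when a Feb 29 lies between the two dates.
2015: January 12 is Monday.
2014: Sunday (−1)
2013: Saturday (−1)
2012: Thursday (−2)
2011: Wednesday (−1)
2010: Tuesday (−1)
January 12 falls on a Tuesday in 2010.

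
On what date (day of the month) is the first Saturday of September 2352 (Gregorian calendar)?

6

September 1, 2352 is a Monday, so the first Saturday is the 6th.
The first Saturday is 6 + 0 = 6.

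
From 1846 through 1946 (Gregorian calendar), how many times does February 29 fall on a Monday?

Leap years in 1846–1946: 24 of them.
Feb 29 weekday advances by 5 (mod 7) from one leap year to the next four years later (or differs when a century non-leap intervenes).
Leap-day weekdays: 1848:Tue 1852:Sun 1856:Fri 1860:Wed 1864:Mon✓ 1868:Sat 1872:Thu 1876:Tue 1880:Sun 1884:Fri 1888:Wed 1892:Mon✓ 1896:Sat 1904:Mon✓ 1908:Sat 1912:Thu 1916:Tue 1920:Sun 1924:Fri 1928:Wed 1932:Mon✓ 1936:Sat 1940:Thu 1944:Tue
Monday: 1864, 1892, 1904, 1932 → 4.

4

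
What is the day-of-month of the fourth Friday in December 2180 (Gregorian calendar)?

22

December 1, 2180 is a Friday, so the first Friday is the 1st.
The fourth Friday is 1 + 21 = 22.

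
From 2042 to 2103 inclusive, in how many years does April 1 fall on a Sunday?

9

Track April 1's weekday year by year (advancing +1, or +2 across a Feb 29):
  2042: Tue  2043: Wed (+1)  2044: Fri (+2)  2045: Sat (+1)  2046: Sun (+1) ✓
  2047: Mon (+1)  2048: Wed (+2)  2049: Thu (+1)  2050: Fri (+1)  2051: Sat (+1)
  2052: Mon (+2)  2053: Tue (+1)  2054: Wed (+1)  2055: Thu (+1)  … (34 more years) …
  2090: Sat (+1)  2091: Sun (+1) ✓  2092: Tue (+2)  2093: Wed (+1)  2094: Thu (+1)
  2095: Fri (+1)  2096: Sun (+2) ✓  2097: Mon (+1)  2098: Tue (+1)  2099: Wed (+1)
  2100: Thu (+1)  2101: Fri (+1)  2102: Sat (+1)  2103: Sun (+1) ✓
Sunday years: 2046, 2057, 2063, 2068, 2074, 2085, 2091, 2096, 2103 — 9 in total.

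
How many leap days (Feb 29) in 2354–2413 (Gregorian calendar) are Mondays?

Leap years in 2354–2413: 15 of them.
Feb 29 weekday advances by 5 (mod 7) from one leap year to the next four years later (or differs when a century non-leap intervenes).
Leap-day weekdays: 2356:Wed 2360:Mon✓ 2364:Sat 2368:Thu 2372:Tue 2376:Sun 2380:Fri 2384:Wed 2388:Mon✓ 2392:Sat 2396:Thu 2400:Tue 2404:Sun 2408:Fri 2412:Wed
Monday: 2360, 2388 → 2.

2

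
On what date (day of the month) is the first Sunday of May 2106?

2

May 1, 2106 is a Saturday, so the first Sunday is the 2nd.
The first Sunday is 2 + 0 = 2.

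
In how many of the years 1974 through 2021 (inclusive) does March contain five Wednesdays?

20

March has 31 days; it has five Wednesdays when Wednesday falls among the first (month-length − 28) days — i.e. when March 1 is one of Wednesday/Tuesday/Monday.
March 1 by year: 1974:Fri 1975:Sat 1976:Mon✓ 1977:Tue✓ 1978:Wed✓ 1979:Thu 1980:Sat 1981:Sun 1982:Mon✓ 1983:Tue✓ 1984:Thu 1985:Fri 1986:Sat 1987:Sun 1988:Tue✓ …(18 more)… 2007:Thu 2008:Sat 2009:Sun 2010:Mon✓ 2011:Tue✓ 2012:Thu 2013:Fri 2014:Sat 2015:Sun 2016:Tue✓ 2017:Wed✓ 2018:Thu 2019:Fri 2020:Sun 2021:Mon✓
Years with five Wednesdays: 1976, 1977, 1978, 1982, 1983, 1988, 1989, 1993, 1994, 1995, 1999, 2000, 2004, 2005, 2006, 2010, 2011, 2016, 2017, 2021 → 20.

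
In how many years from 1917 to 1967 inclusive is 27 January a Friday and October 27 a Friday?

Check each year's weekday for 27 January and October 27:
  1917: Sat/Sat  1918: Sun/Sun  1919: Mon/Mon  1920: Tue/Wed  1921: Thu/Thu  1922: Fri/Fri ✓  1923: Sat/Sat  1924: Sun/Mon  1925: Tue/Tue  1926: Wed/Wed  1927: Thu/Thu  1928: Fri/Sat  1929: Sun/Sun  1930: Mon/Mon  …(23 more)…  1954: Wed/Wed  1955: Thu/Thu  1956: Fri/Sat  1957: Sun/Sun  1958: Mon/Mon  1959: Tue/Tue  1960: Wed/Thu  1961: Fri/Fri ✓  1962: Sat/Sat  1963: Sun/Sun  1964: Mon/Tue  1965: Wed/Wed  1966: Thu/Thu  1967: Fri/Fri ✓
Both conditions hold in: 1922, 1933, 1939, 1950, 1961, 1967 — 6.

6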